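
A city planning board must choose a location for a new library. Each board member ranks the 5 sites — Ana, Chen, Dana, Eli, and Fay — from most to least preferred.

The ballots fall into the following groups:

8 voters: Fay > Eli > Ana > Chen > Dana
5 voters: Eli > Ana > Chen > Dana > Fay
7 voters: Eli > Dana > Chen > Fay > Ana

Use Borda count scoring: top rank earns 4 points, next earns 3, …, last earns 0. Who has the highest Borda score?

Eli

Borda scores:
  Ana: 8·2 + 5·3 + 7·0 = 31
  Chen: 8·1 + 5·2 + 7·2 = 32
  Dana: 8·0 + 5·1 + 7·3 = 26
  Eli: 8·3 + 5·4 + 7·4 = 72
  Fay: 8·4 + 5·0 + 7·1 = 39
Eli has the highest total.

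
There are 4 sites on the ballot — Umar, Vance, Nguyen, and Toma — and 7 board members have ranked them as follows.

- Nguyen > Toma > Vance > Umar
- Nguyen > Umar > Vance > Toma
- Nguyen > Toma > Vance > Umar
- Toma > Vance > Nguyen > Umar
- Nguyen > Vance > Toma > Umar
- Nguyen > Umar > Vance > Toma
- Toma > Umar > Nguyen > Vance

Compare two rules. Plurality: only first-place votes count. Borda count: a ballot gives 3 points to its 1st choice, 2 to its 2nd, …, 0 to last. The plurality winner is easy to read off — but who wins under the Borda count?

Nguyen

Plurality first-place counts: Umar 0, Vance 0, Nguyen 5, Toma 2 → Nguyen.
Borda totals: Umar 6, Vance 8, Nguyen 17, Toma 11 → Nguyen.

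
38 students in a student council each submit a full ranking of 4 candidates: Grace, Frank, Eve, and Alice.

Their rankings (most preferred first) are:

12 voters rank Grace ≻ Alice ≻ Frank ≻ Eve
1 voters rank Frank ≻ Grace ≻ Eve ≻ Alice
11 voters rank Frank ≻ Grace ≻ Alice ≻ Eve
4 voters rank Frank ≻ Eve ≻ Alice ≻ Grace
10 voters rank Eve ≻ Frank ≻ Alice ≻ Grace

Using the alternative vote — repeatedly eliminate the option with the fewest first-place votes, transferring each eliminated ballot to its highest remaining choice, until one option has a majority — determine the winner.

Round 1: Frank 16, Grace 12, Eve 10, Alice 0. Alice has the fewest and is eliminated.
Round 2: Frank 16, Grace 12, Eve 10. Eve has the fewest and is eliminated.
Round 3: Frank 26, Grace 12. Frank has a majority.

Frank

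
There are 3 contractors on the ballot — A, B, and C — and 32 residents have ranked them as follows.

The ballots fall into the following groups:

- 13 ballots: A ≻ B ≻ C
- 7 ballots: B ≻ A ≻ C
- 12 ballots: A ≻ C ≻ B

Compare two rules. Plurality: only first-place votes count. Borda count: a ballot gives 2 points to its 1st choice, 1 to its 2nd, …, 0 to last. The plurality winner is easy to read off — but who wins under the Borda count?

A

Plurality first-place counts: A 25, B 7, C 0 → A.
Borda totals: A 57, B 27, C 12 → A.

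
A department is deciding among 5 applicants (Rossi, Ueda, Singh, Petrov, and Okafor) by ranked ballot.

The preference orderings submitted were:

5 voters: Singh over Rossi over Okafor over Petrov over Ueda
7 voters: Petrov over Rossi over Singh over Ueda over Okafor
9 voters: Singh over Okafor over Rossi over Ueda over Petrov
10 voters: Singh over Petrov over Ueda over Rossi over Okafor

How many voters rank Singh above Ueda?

31

Ballots ranking Singh above Ueda: 5+7+9+10 = 31.
Ballots ranking Ueda above Singh: 0.
So 31 of 31 voters prefer Singh to Ueda.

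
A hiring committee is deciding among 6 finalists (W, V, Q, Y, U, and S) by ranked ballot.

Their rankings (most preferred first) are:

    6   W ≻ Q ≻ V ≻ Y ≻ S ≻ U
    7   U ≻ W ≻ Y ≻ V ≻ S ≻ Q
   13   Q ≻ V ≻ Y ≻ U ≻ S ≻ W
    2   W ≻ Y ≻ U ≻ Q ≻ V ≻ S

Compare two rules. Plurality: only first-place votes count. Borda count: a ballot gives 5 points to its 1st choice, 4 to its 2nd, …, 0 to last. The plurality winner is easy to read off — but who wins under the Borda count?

Q

Plurality first-place counts: W 8, V 0, Q 13, Y 0, U 7, S 0 → Q.
Borda totals: W 68, V 86, Q 93, Y 80, U 67, S 26 → Q.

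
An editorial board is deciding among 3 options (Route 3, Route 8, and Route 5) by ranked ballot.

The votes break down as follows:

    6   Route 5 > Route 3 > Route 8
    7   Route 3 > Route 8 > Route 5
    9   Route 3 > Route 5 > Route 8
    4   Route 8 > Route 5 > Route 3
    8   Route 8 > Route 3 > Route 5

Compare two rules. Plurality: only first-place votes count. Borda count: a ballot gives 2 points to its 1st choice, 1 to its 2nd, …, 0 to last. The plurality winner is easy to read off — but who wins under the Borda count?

Route 3

Plurality first-place counts: Route 3 16, Route 8 12, Route 5 6 → Route 3.
Borda totals: Route 3 46, Route 8 31, Route 5 25 → Route 3.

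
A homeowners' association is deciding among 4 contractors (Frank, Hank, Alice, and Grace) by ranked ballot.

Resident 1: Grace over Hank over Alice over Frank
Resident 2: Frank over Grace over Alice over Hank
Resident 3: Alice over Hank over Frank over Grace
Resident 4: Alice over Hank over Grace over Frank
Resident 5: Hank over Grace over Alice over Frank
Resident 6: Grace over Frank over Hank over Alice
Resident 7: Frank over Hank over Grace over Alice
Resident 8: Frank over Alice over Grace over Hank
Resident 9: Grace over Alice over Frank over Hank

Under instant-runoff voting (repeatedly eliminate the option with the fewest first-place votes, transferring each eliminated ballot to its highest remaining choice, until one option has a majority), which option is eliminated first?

Hank

Round 1: Frank 3, Grace 3, Alice 2, Hank 1. Hank has the fewest and is eliminated.
Round 2: Grace 4, Frank 3, Alice 2. Alice has the fewest and is eliminated.
Round 3: Grace 5, Frank 4. Grace has a majority.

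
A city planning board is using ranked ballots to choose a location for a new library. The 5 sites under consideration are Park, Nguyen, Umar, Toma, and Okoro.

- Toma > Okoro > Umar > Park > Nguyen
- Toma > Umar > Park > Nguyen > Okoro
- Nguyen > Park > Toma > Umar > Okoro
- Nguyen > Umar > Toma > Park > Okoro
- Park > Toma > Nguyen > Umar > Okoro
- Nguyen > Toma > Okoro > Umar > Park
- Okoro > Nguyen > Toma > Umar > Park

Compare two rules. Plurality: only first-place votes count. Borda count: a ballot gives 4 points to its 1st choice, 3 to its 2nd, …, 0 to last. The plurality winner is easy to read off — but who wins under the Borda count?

Toma

Plurality first-place counts: Park 1, Nguyen 3, Umar 0, Toma 2, Okoro 1 → Nguyen.
Borda totals: Park 11, Nguyen 18, Umar 12, Toma 20, Okoro 9 → Toma.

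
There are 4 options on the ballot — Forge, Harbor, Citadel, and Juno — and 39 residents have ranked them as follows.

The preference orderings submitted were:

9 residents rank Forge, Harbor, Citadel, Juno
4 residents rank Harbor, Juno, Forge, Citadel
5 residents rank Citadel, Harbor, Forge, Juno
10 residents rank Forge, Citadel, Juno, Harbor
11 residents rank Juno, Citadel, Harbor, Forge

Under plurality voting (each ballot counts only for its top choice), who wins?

Forge

First-place vote totals:
  Forge: 19
  Harbor: 4
  Citadel: 5
  Juno: 11
Forge has the most first-place votes.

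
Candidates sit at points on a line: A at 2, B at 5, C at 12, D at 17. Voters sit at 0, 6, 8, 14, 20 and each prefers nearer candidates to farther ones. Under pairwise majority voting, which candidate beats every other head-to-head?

With single-peaked preferences on a line, the Condorcet winner is the candidate closest to the median voter.
The median voter (position 8) is closest to B at 5.
Check: B vs D — voters closer to B: 3 of 5.

B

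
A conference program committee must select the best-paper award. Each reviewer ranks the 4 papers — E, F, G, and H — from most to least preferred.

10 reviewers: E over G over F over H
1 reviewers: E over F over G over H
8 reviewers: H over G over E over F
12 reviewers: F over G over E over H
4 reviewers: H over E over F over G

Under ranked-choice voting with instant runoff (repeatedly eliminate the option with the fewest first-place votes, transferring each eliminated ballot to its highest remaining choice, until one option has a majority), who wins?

F

Round 1: F 12, H 12, E 11, G 0. G has the fewest and is eliminated.
Round 2: F 12, H 12, E 11. E has the fewest and is eliminated.
Round 3: F 23, H 12. F has a majority.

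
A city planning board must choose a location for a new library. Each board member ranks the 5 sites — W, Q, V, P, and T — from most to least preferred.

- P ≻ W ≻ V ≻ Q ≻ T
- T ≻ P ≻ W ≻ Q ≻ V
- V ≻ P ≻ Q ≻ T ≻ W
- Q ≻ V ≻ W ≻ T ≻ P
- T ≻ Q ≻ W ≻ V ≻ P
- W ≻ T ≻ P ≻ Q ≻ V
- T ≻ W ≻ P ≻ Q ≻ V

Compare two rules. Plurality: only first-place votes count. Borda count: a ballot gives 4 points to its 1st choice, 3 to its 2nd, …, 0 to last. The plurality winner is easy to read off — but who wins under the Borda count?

Plurality first-place counts: W 1, Q 1, V 1, P 1, T 3 → T.
Borda totals: W 16, Q 13, V 10, P 14, T 17 → T.

T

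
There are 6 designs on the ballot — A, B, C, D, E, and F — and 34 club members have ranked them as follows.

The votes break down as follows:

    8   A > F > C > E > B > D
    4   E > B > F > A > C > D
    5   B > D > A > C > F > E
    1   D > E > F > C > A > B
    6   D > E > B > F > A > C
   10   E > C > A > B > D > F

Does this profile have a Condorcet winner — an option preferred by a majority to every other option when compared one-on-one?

Head-to-head results (34 voters total):
A vs B: A wins 19–15.
A vs C: A wins 23–11.
A vs D: A wins 22–12.
A vs E: E wins 21–13.
A vs F: A wins 23–11.
B vs C: C wins 19–15.
B vs D: B wins 27–7.
B vs E: E wins 29–5.
B vs F: B wins 25–9.
C vs D: C wins 22–12.
C vs E: E wins 21–13.
C vs F: F wins 19–15.
D vs E: E wins 22–12.
D vs F: D wins 22–12.
E vs F: E wins 21–13.
E beats each rival — A (21–13), B (29–5), C (21–13), D (22–12), F (21–13) — so E is the Condorcet winner.

Yes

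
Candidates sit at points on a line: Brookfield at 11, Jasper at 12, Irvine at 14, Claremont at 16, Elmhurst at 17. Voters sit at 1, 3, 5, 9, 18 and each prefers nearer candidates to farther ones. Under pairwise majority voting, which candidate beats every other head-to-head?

With single-peaked preferences on a line, the Condorcet winner is the candidate closest to the median voter.
The median voter (position 5) is closest to Brookfield at 11.
Check: Brookfield vs Irvine — voters closer to Brookfield: 4 of 5.

Brookfield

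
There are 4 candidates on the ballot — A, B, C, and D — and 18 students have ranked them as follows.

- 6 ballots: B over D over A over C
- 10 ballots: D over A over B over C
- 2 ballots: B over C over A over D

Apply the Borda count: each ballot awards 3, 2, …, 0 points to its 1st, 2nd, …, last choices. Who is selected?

D

Borda scores:
  A: 6·1 + 10·2 + 2·1 = 28
  B: 6·3 + 10·1 + 2·3 = 34
  C: 6·0 + 10·0 + 2·2 = 4
  D: 6·2 + 10·3 + 2·0 = 42
D has the highest total.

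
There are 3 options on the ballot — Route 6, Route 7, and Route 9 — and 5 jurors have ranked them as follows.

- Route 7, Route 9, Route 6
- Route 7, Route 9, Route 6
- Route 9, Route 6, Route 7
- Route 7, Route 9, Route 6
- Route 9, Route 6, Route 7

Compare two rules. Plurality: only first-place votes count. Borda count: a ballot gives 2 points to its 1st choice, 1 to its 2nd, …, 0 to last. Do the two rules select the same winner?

Plurality first-place counts: Route 6 0, Route 7 3, Route 9 2 → Route 7.
Borda totals: Route 6 2, Route 7 6, Route 9 7 → Route 9.
The two rules disagree: plurality picks Route 7, Borda picks Route 9.

No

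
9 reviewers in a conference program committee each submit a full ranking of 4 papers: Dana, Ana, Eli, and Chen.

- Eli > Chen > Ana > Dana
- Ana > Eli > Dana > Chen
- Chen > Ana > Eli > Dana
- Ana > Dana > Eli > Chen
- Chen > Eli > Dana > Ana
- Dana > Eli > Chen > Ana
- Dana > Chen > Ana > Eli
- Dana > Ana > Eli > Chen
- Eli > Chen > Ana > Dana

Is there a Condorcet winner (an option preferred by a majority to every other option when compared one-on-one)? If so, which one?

Head-to-head results (9 voters total):
Dana vs Ana: Ana wins 5–4.
Dana vs Eli: Eli wins 5–4.
Dana vs Chen: Dana wins 5–4.
Ana vs Eli: Ana wins 5–4.
Ana vs Chen: Chen wins 6–3.
Eli vs Chen: Eli wins 6–3.
No candidate beats all others: Dana beats Chen beats Ana beats Dana, a majority cycle.

None — there is no Condorcet winner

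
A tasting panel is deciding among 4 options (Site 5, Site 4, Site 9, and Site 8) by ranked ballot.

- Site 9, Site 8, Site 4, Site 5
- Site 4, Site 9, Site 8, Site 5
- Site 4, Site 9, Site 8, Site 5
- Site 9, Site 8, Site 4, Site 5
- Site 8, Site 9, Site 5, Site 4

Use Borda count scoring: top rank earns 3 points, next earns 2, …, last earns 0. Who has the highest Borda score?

Borda scores:
  Site 5: 0 + 0 + 0 + 0 + 1 = 1
  Site 4: 1 + 3 + 3 + 1 + 0 = 8
  Site 9: 3 + 2 + 2 + 3 + 2 = 12
  Site 8: 2 + 1 + 1 + 2 + 3 = 9
Site 9 has the highest total.

Site 9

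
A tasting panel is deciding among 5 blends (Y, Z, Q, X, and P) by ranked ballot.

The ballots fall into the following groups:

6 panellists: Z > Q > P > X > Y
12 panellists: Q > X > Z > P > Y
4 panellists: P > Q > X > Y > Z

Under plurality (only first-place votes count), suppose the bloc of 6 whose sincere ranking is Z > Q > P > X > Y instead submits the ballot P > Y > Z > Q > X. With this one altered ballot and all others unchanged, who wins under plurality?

First-place totals with the altered ballot: Y 0, Z 0, Q 12, X 0, P 10.
The winner is unchanged: still Q.

Q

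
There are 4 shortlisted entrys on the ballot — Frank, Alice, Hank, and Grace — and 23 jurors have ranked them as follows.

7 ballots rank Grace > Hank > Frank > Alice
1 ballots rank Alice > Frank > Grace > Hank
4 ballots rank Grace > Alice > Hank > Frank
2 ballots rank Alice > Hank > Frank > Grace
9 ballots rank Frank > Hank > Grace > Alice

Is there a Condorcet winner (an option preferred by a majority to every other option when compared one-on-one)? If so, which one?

There is no Condorcet winner

Head-to-head results (23 voters total):
Frank vs Alice: Frank wins 16–7.
Frank vs Hank: Hank wins 13–10.
Frank vs Grace: Frank wins 12–11.
Alice vs Hank: Hank wins 16–7.
Alice vs Grace: Grace wins 20–3.
Hank vs Grace: Grace wins 12–11.
No candidate beats all others: Frank beats Grace beats Hank beats Frank, a majority cycle.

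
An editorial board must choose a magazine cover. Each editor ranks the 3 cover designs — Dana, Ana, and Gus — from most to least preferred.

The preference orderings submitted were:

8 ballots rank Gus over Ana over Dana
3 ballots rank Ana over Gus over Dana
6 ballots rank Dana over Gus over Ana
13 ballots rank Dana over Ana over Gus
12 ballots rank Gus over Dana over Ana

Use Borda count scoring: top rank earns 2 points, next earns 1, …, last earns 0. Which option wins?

Borda scores:
  Dana: 8·0 + 3·0 + 6·2 + 13·2 + 12·1 = 50
  Ana: 8·1 + 3·2 + 6·0 + 13·1 + 12·0 = 27
  Gus: 8·2 + 3·1 + 6·1 + 13·0 + 12·2 = 49
Dana has the highest total.

Dana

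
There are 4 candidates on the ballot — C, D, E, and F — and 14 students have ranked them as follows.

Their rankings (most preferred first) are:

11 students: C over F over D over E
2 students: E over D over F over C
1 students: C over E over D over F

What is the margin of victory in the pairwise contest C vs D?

10

Ballots ranking C above D: 11+1 = 12.
Ballots ranking D above C: 2.
C wins 12–2, a margin of 10.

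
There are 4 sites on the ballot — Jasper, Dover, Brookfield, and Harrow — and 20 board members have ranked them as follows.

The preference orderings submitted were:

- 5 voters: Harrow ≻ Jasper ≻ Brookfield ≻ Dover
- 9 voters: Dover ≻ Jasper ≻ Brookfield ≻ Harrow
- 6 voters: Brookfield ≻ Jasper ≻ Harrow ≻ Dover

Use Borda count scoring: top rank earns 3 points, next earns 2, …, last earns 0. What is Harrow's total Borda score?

Borda scores:
  Jasper: 5·2 + 9·2 + 6·2 = 40
  Dover: 5·0 + 9·3 + 6·0 = 27
  Brookfield: 5·1 + 9·1 + 6·3 = 32
  Harrow: 5·3 + 9·0 + 6·1 = 21

21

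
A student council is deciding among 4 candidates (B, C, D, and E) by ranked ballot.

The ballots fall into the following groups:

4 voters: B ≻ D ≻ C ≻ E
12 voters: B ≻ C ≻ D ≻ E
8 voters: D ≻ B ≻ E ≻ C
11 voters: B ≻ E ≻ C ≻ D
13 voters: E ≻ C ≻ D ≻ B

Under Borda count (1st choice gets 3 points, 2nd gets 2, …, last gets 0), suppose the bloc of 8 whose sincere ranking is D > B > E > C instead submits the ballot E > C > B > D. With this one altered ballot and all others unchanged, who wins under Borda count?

Borda totals with the altered ballot: B 89, C 81, D 33, E 85.
The winner is unchanged: still B.

B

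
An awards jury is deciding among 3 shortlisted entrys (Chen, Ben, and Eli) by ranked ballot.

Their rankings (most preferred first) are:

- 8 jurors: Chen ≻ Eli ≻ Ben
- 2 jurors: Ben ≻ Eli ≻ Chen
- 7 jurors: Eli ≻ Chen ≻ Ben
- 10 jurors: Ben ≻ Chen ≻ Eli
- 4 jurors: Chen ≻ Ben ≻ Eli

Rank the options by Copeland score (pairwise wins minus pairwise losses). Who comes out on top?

Chen

Pairwise results:
  Chen vs Ben: Chen wins 19–12.
  Chen vs Eli: Chen wins 22–9.
  Ben vs Eli: Ben wins 16–15.
Copeland scores (wins − losses):
  Chen: 2 − 0 = 2
  Ben: 1 − 1 = 0
  Eli: 0 − 2 = -2
Chen has the best Copeland score.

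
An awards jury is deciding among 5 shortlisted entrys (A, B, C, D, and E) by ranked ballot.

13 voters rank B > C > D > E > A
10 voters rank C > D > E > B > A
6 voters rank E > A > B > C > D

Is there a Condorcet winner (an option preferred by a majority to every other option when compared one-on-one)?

Head-to-head results (29 voters total):
A vs B: B wins 23–6.
A vs C: C wins 23–6.
A vs D: D wins 23–6.
A vs E: E wins 29–0.
B vs C: B wins 19–10.
B vs D: B wins 19–10.
B vs E: E wins 16–13.
C vs D: C wins 29–0.
C vs E: C wins 23–6.
D vs E: D wins 23–6.
No candidate beats all others: B beats C beats E beats B, a majority cycle.

No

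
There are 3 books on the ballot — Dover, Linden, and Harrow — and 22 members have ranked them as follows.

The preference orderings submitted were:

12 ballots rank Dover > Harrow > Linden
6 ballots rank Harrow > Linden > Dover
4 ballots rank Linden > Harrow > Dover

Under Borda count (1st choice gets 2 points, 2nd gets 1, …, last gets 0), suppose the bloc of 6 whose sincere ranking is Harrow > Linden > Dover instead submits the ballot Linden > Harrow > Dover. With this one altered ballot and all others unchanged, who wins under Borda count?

Dover

Borda totals with the altered ballot: Dover 24, Linden 20, Harrow 22.
The switch changes the winner from Harrow to Dover.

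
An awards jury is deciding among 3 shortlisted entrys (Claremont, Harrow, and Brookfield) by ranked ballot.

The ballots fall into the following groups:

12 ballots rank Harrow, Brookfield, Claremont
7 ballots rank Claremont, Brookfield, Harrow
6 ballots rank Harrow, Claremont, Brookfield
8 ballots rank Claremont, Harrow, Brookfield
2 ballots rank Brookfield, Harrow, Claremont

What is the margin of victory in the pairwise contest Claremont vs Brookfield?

7

Ballots ranking Claremont above Brookfield: 7+6+8 = 21.
Ballots ranking Brookfield above Claremont: 12+2 = 14.
Claremont wins 21–14, a margin of 7.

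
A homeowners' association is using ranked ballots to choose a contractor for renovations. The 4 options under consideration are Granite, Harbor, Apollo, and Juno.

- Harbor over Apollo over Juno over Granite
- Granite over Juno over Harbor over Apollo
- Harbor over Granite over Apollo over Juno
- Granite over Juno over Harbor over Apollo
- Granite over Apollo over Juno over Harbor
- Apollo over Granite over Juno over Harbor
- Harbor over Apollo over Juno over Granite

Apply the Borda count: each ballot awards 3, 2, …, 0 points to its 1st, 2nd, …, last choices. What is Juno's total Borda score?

8

Borda scores:
  Granite: 0 + 3 + 2 + 3 + 3 + 2 + 0 = 13
  Harbor: 3 + 1 + 3 + 1 + 0 + 0 + 3 = 11
  Apollo: 2 + 0 + 1 + 0 + 2 + 3 + 2 = 10
  Juno: 1 + 2 + 0 + 2 + 1 + 1 + 1 = 8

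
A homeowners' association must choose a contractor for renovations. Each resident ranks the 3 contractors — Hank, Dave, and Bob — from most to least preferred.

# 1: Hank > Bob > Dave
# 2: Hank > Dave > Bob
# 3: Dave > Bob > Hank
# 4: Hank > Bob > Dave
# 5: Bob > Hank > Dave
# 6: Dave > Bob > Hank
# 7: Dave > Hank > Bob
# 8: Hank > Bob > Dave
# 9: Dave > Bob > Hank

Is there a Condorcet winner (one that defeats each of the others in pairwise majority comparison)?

Yes

Head-to-head results (9 voters total):
Hank vs Dave: Hank wins 5–4.
Hank vs Bob: Hank wins 5–4.
Dave vs Bob: Dave wins 5–4.
Hank beats each rival — Dave (5–4), Bob (5–4) — so Hank is the Condorcet winner.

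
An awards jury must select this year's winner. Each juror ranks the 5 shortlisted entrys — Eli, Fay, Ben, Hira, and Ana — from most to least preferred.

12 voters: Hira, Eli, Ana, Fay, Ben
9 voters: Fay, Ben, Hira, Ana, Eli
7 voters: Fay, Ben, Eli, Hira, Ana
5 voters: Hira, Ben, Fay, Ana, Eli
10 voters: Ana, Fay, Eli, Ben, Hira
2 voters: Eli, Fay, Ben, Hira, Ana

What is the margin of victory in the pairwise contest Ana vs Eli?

3

Ballots ranking Ana above Eli: 9+5+10 = 24.
Ballots ranking Eli above Ana: 12+7+2 = 21.
Ana wins 24–21, a margin of 3.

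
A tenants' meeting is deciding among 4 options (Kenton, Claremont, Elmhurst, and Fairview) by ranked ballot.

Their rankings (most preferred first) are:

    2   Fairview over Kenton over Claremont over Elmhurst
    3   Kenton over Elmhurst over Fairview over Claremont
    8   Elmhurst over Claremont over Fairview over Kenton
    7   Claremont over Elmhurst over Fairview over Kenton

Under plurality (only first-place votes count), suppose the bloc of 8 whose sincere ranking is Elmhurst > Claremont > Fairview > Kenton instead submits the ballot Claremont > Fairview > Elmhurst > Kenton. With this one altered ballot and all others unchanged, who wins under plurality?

Claremont

First-place totals with the altered ballot: Kenton 3, Claremont 15, Elmhurst 0, Fairview 2.
The switch changes the winner from Elmhurst to Claremont.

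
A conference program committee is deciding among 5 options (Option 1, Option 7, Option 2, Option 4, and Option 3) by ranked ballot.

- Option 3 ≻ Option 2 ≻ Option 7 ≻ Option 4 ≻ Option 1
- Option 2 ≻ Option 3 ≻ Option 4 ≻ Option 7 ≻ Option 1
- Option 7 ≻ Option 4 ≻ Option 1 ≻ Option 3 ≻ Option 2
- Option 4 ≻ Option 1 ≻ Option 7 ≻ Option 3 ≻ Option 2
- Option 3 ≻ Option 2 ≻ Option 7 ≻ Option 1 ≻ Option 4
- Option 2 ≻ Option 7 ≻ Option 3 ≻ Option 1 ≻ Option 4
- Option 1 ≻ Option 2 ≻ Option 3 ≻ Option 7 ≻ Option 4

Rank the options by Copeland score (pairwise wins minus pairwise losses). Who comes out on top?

Option 3

Pairwise results:
  Option 1 vs Option 7: Option 7 wins 5–2.
  Option 1 vs Option 2: Option 2 wins 4–3.
  Option 1 vs Option 4: Option 4 wins 4–3.
  Option 1 vs Option 3: Option 3 wins 4–3.
  Option 7 vs Option 2: Option 2 wins 5–2.
  Option 7 vs Option 4: Option 7 wins 5–2.
  Option 7 vs Option 3: Option 3 wins 4–3.
  Option 2 vs Option 4: Option 2 wins 5–2.
  Option 2 vs Option 3: Option 3 wins 4–3.
  Option 4 vs Option 3: Option 3 wins 5–2.
Copeland scores (wins − losses):
  Option 1: 0 − 4 = -4
  Option 7: 2 − 2 = 0
  Option 2: 3 − 1 = 2
  Option 4: 1 − 3 = -2
  Option 3: 4 − 0 = 4
Option 3 has the best Copeland score.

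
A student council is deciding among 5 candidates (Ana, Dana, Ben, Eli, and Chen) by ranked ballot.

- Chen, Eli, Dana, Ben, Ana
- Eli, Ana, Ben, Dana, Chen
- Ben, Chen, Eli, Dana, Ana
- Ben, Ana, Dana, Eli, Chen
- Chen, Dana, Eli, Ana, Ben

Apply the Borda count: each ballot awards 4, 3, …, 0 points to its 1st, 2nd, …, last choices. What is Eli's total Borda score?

12

Borda scores:
  Ana: 0 + 3 + 0 + 3 + 1 = 7
  Dana: 2 + 1 + 1 + 2 + 3 = 9
  Ben: 1 + 2 + 4 + 4 + 0 = 11
  Eli: 3 + 4 + 2 + 1 + 2 = 12
  Chen: 4 + 0 + 3 + 0 + 4 = 11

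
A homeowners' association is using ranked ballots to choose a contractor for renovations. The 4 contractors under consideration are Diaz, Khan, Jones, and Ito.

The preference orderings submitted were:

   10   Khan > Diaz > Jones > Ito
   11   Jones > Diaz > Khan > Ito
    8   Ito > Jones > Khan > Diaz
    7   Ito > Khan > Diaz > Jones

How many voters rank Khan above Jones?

17

Ballots ranking Khan above Jones: 10+7 = 17.
Ballots ranking Jones above Khan: 11+8 = 19.
So 17 of 36 voters prefer Khan to Jones.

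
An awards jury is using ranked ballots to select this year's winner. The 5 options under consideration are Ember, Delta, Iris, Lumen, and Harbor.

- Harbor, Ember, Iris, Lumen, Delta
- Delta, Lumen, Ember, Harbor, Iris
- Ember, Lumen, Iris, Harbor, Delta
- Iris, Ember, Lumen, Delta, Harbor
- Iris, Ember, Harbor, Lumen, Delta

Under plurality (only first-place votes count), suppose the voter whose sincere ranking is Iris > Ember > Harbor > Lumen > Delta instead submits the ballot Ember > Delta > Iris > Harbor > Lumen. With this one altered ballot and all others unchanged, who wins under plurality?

First-place totals with the altered ballot: Ember 2, Delta 1, Iris 1, Lumen 0, Harbor 1.
The switch changes the winner from Iris to Ember.

Ember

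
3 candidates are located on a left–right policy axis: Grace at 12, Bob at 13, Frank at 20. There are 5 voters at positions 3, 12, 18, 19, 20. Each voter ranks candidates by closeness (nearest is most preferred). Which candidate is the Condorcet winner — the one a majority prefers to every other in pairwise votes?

Frank

With single-peaked preferences on a line, the Condorcet winner is the candidate closest to the median voter.
The median voter (position 18) is closest to Frank at 20.
Check: Frank vs Grace — voters closer to Frank: 3 of 5.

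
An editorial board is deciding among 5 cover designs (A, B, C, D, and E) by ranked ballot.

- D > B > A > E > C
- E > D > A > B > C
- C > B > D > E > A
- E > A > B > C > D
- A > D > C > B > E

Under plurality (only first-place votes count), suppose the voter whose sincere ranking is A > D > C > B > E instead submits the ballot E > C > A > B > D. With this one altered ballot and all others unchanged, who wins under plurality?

First-place totals with the altered ballot: A 0, B 0, C 1, D 1, E 3.
The winner is unchanged: still E.

E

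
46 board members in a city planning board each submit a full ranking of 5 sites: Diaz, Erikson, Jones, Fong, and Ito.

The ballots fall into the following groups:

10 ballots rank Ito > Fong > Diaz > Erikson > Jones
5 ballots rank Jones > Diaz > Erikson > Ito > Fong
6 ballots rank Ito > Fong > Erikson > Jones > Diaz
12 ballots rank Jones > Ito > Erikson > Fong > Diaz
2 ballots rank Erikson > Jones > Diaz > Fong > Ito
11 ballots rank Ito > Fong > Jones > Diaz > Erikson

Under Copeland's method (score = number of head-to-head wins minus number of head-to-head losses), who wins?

Pairwise results:
  Diaz vs Erikson: Diaz wins 26–20.
  Diaz vs Jones: Jones wins 36–10.
  Diaz vs Fong: Fong wins 39–7.
  Diaz vs Ito: Ito wins 39–7.
  Erikson vs Jones: Jones wins 28–18.
  Erikson vs Fong: Fong wins 27–19.
  Erikson vs Ito: Ito wins 39–7.
  Jones vs Fong: Fong wins 27–19.
  Jones vs Ito: Ito wins 27–19.
  Fong vs Ito: Ito wins 44–2.
Copeland scores (wins − losses):
  Diaz: 1 − 3 = -2
  Erikson: 0 − 4 = -4
  Jones: 2 − 2 = 0
  Fong: 3 − 1 = 2
  Ito: 4 − 0 = 4
Ito has the best Copeland score.

Ito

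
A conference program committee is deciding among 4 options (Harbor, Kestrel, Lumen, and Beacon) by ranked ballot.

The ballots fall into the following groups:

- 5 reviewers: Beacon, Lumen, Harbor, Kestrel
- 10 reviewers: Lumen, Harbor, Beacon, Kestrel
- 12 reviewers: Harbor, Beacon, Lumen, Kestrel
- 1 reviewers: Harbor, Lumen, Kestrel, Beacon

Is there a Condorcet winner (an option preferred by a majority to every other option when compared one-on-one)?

Head-to-head results (28 voters total):
Harbor vs Kestrel: Harbor wins 28–0.
Harbor vs Lumen: Lumen wins 15–13.
Harbor vs Beacon: Harbor wins 23–5.
Kestrel vs Lumen: Lumen wins 28–0.
Kestrel vs Beacon: Beacon wins 27–1.
Lumen vs Beacon: Beacon wins 17–11.
No candidate beats all others: Harbor beats Beacon beats Lumen beats Harbor, a majority cycle.

No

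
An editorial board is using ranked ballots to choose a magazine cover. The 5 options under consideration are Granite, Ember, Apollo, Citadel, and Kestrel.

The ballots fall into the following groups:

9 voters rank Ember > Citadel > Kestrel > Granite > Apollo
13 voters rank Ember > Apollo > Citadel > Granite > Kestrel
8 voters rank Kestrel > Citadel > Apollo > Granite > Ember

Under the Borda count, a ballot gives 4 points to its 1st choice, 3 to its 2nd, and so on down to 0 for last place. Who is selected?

Ember

Borda scores:
  Granite: 9·1 + 13·1 + 8·1 = 30
  Ember: 9·4 + 13·4 + 8·0 = 88
  Apollo: 9·0 + 13·3 + 8·2 = 55
  Citadel: 9·3 + 13·2 + 8·3 = 77
  Kestrel: 9·2 + 13·0 + 8·4 = 50
Ember has the highest total.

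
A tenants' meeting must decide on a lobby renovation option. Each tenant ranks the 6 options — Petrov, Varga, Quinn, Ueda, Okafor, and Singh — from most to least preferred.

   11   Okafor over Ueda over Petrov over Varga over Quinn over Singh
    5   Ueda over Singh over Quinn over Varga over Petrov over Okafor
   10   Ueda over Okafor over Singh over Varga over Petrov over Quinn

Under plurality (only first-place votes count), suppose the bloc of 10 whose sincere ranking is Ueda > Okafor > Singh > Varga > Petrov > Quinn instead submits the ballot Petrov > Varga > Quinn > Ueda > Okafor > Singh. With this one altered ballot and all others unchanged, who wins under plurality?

Okafor

First-place totals with the altered ballot: Petrov 10, Varga 0, Quinn 0, Ueda 5, Okafor 11, Singh 0.
The switch changes the winner from Ueda to Okafor.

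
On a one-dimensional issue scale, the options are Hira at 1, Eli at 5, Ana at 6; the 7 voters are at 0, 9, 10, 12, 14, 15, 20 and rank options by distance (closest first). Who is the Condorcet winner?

With single-peaked preferences on a line, the Condorcet winner is the candidate closest to the median voter.
The median voter (position 12) is closest to Ana at 6.
Check: Ana vs Hira — voters closer to Ana: 6 of 7.

Ana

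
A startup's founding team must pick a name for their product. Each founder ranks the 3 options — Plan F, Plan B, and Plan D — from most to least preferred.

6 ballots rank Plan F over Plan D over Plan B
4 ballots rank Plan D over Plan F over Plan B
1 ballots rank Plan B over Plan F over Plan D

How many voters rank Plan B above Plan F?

Ballots ranking Plan B above Plan F: 1.
Ballots ranking Plan F above Plan B: 6+4 = 10.
So 1 of 11 voters prefer Plan B to Plan F.

1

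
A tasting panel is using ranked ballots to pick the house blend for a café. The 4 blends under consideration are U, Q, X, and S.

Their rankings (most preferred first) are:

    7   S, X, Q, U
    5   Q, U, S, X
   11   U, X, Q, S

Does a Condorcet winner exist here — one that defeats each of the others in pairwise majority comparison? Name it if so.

Head-to-head results (23 voters total):
U vs Q: Q wins 12–11.
U vs X: U wins 16–7.
U vs S: U wins 16–7.
Q vs X: X wins 18–5.
Q vs S: Q wins 16–7.
X vs S: S wins 12–11.
No candidate beats all others: U beats X beats Q beats U, a majority cycle.

There is no Condorcet winner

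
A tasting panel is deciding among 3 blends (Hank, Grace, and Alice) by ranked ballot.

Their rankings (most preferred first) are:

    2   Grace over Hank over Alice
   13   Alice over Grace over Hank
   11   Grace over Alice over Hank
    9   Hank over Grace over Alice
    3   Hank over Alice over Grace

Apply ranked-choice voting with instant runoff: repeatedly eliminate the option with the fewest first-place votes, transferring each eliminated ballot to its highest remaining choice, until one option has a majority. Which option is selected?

Round 1: Grace 13, Alice 13, Hank 12. Hank has the fewest and is eliminated.
Round 2: Grace 22, Alice 16. Grace has a majority.

Grace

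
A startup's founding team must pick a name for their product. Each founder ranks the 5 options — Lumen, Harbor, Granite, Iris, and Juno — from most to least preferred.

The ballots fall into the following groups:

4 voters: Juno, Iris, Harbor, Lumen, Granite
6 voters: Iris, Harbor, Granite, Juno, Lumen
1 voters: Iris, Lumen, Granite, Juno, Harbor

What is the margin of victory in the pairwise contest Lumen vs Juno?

9

Ballots ranking Lumen above Juno: 1.
Ballots ranking Juno above Lumen: 4+6 = 10.
Juno wins 10–1, a margin of 9.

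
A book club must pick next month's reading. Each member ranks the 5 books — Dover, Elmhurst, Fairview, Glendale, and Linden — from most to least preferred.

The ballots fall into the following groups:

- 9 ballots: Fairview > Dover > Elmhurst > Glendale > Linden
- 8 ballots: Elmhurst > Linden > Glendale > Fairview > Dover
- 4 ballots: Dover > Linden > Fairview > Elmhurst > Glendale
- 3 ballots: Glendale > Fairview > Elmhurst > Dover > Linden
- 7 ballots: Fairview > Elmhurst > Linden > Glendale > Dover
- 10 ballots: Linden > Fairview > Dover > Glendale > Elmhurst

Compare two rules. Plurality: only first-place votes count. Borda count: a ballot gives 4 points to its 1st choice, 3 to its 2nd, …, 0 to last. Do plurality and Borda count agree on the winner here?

Yes

Plurality first-place counts: Dover 4, Elmhurst 8, Fairview 16, Glendale 3, Linden 10 → Fairview.
Borda totals: Dover 66, Elmhurst 81, Fairview 119, Glendale 54, Linden 90 → Fairview.
The two rules agree on Fairview.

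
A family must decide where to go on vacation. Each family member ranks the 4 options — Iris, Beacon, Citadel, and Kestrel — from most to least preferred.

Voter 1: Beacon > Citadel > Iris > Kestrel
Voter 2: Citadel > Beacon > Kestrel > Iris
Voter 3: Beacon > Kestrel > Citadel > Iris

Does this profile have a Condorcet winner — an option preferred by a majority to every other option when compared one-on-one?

Head-to-head results (3 voters total):
Iris vs Beacon: Beacon wins 3–0.
Iris vs Citadel: Citadel wins 3–0.
Iris vs Kestrel: Kestrel wins 2–1.
Beacon vs Citadel: Beacon wins 2–1.
Beacon vs Kestrel: Beacon wins 3–0.
Citadel vs Kestrel: Citadel wins 2–1.
Beacon beats each rival — Iris (3–0), Citadel (2–1), Kestrel (3–0) — so Beacon is the Condorcet winner.

Yes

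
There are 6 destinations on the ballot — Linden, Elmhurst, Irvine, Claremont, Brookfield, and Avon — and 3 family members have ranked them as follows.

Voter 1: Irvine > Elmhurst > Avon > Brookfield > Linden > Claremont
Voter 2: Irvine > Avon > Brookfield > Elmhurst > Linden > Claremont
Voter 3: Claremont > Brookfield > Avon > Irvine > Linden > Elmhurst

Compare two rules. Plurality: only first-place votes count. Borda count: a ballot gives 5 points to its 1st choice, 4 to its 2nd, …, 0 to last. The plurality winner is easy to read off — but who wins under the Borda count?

Irvine

Plurality first-place counts: Linden 0, Elmhurst 0, Irvine 2, Claremont 1, Brookfield 0, Avon 0 → Irvine.
Borda totals: Linden 3, Elmhurst 6, Irvine 12, Claremont 5, Brookfield 9, Avon 10 → Irvine.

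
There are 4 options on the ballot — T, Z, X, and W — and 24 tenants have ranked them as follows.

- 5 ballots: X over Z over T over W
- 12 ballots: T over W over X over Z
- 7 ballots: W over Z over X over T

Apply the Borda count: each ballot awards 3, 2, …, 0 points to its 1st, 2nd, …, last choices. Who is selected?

Borda scores:
  T: 5·1 + 12·3 + 7·0 = 41
  Z: 5·2 + 12·0 + 7·2 = 24
  X: 5·3 + 12·1 + 7·1 = 34
  W: 5·0 + 12·2 + 7·3 = 45
W has the highest total.

W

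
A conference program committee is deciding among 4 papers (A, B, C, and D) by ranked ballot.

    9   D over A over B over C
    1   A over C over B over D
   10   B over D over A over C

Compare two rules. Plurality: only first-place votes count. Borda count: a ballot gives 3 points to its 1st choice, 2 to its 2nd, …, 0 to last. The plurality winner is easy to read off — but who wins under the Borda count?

D

Plurality first-place counts: A 1, B 10, C 0, D 9 → B.
Borda totals: A 31, B 40, C 2, D 47 → D.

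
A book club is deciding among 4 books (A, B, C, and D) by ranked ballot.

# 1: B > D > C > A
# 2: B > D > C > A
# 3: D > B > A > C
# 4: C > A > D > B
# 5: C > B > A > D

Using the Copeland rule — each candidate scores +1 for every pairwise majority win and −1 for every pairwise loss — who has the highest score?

B

Pairwise results:
  A vs B: B wins 4–1.
  A vs C: C wins 4–1.
  A vs D: D wins 3–2.
  B vs C: B wins 3–2.
  B vs D: B wins 3–2.
  C vs D: D wins 3–2.
Copeland scores (wins − losses):
  A: 0 − 3 = -3
  B: 3 − 0 = 3
  C: 1 − 2 = -1
  D: 2 − 1 = 1
B has the best Copeland score.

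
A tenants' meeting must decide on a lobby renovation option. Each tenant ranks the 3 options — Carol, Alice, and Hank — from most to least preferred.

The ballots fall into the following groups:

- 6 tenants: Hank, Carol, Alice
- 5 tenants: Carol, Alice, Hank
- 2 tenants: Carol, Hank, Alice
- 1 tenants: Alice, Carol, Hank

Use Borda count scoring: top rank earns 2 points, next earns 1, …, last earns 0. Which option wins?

Borda scores:
  Carol: 6·1 + 5·2 + 2·2 + 1 = 21
  Alice: 6·0 + 5·1 + 2·0 + 2 = 7
  Hank: 6·2 + 5·0 + 2·1 + 0 = 14
Carol has the highest total.

Carol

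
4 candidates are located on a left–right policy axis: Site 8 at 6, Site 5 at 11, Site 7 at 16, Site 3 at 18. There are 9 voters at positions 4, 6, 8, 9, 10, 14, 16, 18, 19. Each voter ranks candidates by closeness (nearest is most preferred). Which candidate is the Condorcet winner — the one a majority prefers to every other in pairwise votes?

With single-peaked preferences on a line, the Condorcet winner is the candidate closest to the median voter.
The median voter (position 10) is closest to Site 5 at 11.
Check: Site 5 vs Site 3 — voters closer to Site 5: 6 of 9.

Site 5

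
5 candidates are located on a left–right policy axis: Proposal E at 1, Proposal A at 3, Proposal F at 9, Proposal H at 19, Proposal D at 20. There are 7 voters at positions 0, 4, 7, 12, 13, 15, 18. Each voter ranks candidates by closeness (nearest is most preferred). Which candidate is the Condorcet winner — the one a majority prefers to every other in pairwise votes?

Proposal F

With single-peaked preferences on a line, the Condorcet winner is the candidate closest to the median voter.
The median voter (position 12) is closest to Proposal F at 9.
Check: Proposal F vs Proposal A — voters closer to Proposal F: 5 of 7.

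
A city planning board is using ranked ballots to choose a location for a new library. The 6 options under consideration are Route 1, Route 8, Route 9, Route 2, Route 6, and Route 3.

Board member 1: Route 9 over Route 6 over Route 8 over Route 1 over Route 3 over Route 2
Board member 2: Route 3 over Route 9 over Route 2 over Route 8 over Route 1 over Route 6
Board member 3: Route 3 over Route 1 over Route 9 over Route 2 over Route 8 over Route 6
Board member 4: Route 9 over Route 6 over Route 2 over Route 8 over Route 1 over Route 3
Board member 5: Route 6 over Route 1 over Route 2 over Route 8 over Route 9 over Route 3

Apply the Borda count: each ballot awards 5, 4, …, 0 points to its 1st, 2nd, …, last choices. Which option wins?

Route 9

Borda scores:
  Route 1: 2 + 1 + 4 + 1 + 4 = 12
  Route 8: 3 + 2 + 1 + 2 + 2 = 10
  Route 9: 5 + 4 + 3 + 5 + 1 = 18
  Route 2: 0 + 3 + 2 + 3 + 3 = 11
  Route 6: 4 + 0 + 0 + 4 + 5 = 13
  Route 3: 1 + 5 + 5 + 0 + 0 = 11
Route 9 has the highest total.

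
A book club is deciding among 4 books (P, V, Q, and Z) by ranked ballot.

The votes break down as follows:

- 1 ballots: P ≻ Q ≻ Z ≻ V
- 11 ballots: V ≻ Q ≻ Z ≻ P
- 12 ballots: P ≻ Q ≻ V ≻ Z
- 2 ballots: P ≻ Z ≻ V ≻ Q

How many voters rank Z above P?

11

Ballots ranking Z above P: 11.
Ballots ranking P above Z: 1+12+2 = 15.
So 11 of 26 voters prefer Z to P.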